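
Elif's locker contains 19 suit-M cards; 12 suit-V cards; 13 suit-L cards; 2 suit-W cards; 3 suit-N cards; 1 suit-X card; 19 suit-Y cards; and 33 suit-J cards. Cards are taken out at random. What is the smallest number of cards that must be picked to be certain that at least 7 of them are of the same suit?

37

An adversary could hand out at most 6 cards per suit (suit-W, suit-N, suit-X run out sooner): 6 + 6 + 6 + 2 + 3 + 1 + 6 + 6 = 36 cards and still no suit has 7.
One more card lands in a suit already at 6, so 37 draws are enough and 36 are not.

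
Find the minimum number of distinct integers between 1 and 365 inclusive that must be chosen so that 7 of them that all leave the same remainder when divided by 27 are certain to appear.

By pigeonhole, the 27 residue classes mod 27 are the pigeonholes.
With 162 integers one could put 6 in each residue class and have no class reach 7.
The 163rd integer pushes some class to 7, so 27·6 + 1 = 163.

163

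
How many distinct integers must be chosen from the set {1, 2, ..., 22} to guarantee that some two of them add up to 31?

A set avoiding the sum 31 can contain at most one of each pair {x, 31−x}, plus the 8 elements whose complement lies outside the range.
The integers 1, …, 15 (15 of them) are such a set: any two sum to at least 1+2 = 3 and at most 14+15 = 29 < 31.
Any 16th integer completes one of the 7 pairs, so 16 choices force a sum of 31.

16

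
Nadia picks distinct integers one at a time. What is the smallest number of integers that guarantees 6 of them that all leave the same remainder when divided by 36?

The 36 residue classes mod 36 are the pigeonholes.
With 180 integers one could put 5 in each residue class and have no class reach 6.
The 181st integer pushes some class to 6, so 36·5 + 1 = 181.

181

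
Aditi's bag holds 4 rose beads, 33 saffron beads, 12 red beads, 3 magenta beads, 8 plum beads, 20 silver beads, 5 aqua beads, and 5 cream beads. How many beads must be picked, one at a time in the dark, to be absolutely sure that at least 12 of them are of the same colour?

59

By pigeonhole, the 8 colours are the holes; the beads drawn are the pigeons.
To avoid 12 of any one colour, the worst case takes at most 11 of each colour, or every bead of a colour that has fewer than 11.
That gives 4 + 11 + 11 + 3 + 8 + 11 + 5 + 5 = 58 beads with no colour reaching 12.
The next bead forces some colour to 12, so 58 + 1 = 59.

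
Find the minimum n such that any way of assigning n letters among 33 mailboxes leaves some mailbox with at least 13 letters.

397

With 396 letters one could put exactly 12 in each of the 33 mailboxes, and no mailbox would reach 13.
One more letter must land in a mailbox that already has 12, giving it 13.
So 33 × 12 + 1 = 397 letters are required.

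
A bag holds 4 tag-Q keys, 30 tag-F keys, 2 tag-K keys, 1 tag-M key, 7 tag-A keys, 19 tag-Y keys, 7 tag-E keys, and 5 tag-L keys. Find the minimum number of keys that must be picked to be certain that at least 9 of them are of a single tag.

43

An adversary could hand out at most 8 keys per tag (6 tags run out sooner): 4 + 8 + 2 + 1 + 7 + 8 + 7 + 5 = 42 keys and still no tag has 9.
One more key lands in a tag already at 8, so 43 draws are enough and 42 are not.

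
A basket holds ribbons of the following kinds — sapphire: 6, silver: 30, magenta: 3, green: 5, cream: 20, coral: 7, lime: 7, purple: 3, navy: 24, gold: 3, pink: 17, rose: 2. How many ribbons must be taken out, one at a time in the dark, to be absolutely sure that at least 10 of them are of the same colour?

An adversary could hand out at most 9 ribbons per colour (8 colours run out sooner): 6 + 9 + 3 + 5 + 9 + 7 + 7 + 3 + 9 + 3 + 9 + 2 = 72 ribbons and still no colour has 10.
One more ribbon lands in a colour already at 9, so 73 draws are enough and 72 are not.

73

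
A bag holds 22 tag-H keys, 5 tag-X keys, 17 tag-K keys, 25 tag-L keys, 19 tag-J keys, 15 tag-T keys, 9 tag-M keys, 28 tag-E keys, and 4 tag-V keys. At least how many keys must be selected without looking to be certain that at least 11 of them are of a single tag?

The 9 tags are the holes; the keys drawn are the pigeons.
To avoid 11 of any one tag, the worst case takes at most 10 of each tag, or every key of a tag that has fewer than 10.
That gives 10 + 5 + 10 + 10 + 10 + 10 + 9 + 10 + 4 = 78 keys with no tag reaching 11.
The next key forces some tag to 11, so 78 + 1 = 79.

79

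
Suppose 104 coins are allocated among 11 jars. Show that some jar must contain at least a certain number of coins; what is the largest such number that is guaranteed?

10

By pigeonhole, the 11 jars are the holes and the 104 coins are the pigeons.
If every jar held at most 9 coins, the total would be at most 11 × 9 = 99, which is less than 104.
So some jar holds at least ⌈104/11⌉ = 10 coins.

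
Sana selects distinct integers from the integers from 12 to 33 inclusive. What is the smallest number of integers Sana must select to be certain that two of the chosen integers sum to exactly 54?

Two chosen integers sum to 54 exactly when both halves of some pair {x, 54−x} with 21 ≤ x ≤ 54−x ≤ 33 are chosen — 6 such pairs.
The remaining 10 elements (those with no distinct partner in range) can never complete a 54-sum, so the worst case takes all of them and one from each pair: 10 + 6 = 16.
The 17th integer has to be the second member of some pair, so 16 + 1 = 17.

17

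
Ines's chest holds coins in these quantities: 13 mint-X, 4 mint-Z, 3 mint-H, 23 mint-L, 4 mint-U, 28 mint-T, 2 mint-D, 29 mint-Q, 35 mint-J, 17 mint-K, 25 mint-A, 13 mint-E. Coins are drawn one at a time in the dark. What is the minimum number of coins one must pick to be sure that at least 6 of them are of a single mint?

An adversary could hand out at most 5 coins per mint (4 mints run out sooner): 5 + 4 + 3 + 5 + 4 + 5 + 2 + 5 + 5 + 5 + 5 + 5 = 53 coins and still no mint has 6.
One more coin lands in a mint already at 5, so 54 draws are enough and 53 are not.

54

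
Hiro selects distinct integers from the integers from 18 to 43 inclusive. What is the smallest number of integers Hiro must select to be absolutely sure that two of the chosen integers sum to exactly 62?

Two chosen integers sum to 62 exactly when both halves of some pair {x, 62−x} with 19 ≤ x ≤ 62−x ≤ 43 are chosen — 12 such pairs.
The remaining 2 elements (those with no distinct partner in range) can never complete a 62-sum, so the worst case takes all of them and one from each pair: 2 + 12 = 14.
The 15th integer has to be the second member of some pair, so 14 + 1 = 15.

15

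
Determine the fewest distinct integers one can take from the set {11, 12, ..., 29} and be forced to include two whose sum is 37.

12

Two chosen integers sum to 37 exactly when both halves of some pair {x, 37−x} with 11 ≤ x ≤ 37−x ≤ 26 are chosen — 8 such pairs.
The remaining 3 elements (those with no distinct partner in range) can never complete a 37-sum, so the worst case takes all of them and one from each pair: 3 + 8 = 11.
By pigeonhole, the 12th integer has to be the second member of some pair, so 11 + 1 = 12.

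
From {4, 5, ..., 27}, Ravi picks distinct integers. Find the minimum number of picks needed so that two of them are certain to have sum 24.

Two chosen integers sum to 24 exactly when both halves of some pair {x, 24−x} with 4 ≤ x ≤ 24−x ≤ 20 are chosen — 8 such pairs.
The remaining 8 elements (those with no distinct partner in range) can never complete a 24-sum, so the worst case takes all of them and one from each pair: 8 + 8 = 16.
Pigeonhole: the 17th integer has to be the second member of some pair, so 16 + 1 = 17.

17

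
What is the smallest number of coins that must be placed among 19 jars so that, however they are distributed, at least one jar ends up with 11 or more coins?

191

With 190 coins one could put exactly 10 in each of the 19 jars, and no jar would reach 11.
One more coin must land in a jar that already has 10, giving it 11.
So 19 × 10 + 1 = 191 coins are required.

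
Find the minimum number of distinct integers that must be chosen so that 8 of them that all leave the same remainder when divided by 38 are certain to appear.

By pigeonhole, the 38 residue classes mod 38 are the pigeonholes.
With 266 integers one could put 7 in each residue class and have no class reach 8.
The 267th integer pushes some class to 8, so 38·7 + 1 = 267.

267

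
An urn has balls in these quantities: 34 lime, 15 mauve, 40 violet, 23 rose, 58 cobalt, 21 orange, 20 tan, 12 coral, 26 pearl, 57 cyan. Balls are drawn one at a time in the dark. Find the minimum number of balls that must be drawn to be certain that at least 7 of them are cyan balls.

256

In the worst case for collecting cyan balls, every non-cyan ball comes out first.
There are 34 + 15 + 40 + 23 + 58 + 21 + 20 + 12 + 26 = 249 non-cyan balls altogether.
After those, each further ball must be cyan, so 249 + 7 = 256 draws guarantee 7 cyan balls.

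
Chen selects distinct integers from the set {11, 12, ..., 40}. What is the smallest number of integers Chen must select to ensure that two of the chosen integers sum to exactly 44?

Group the elements by complementary pair {x, 44−x}: {11,33}, {12,32}, {13,31}, …, giving 11 two-element pairs; the single value 22 (it cannot pair with itself since the integers are distinct); and 7 integers whose partner 44−x falls outside [11,40].
By pigeonhole, treating each of those 19 groups as a pigeonhole, one can pick one integer per group — 19 integers — with no two summing to 44.
The 20th integer lands in an occupied pair, forcing a sum of 44.

20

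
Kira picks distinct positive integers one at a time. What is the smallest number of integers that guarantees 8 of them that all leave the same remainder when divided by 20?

The 20 residue classes mod 20 are the pigeonholes.
With 140 integers one could put 7 in each residue class and have no class reach 8.
The 141st integer pushes some class to 8, so 20·7 + 1 = 141.

141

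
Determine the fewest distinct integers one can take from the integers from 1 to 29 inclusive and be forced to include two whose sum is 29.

16

A set avoiding the sum 29 can contain at most one of each pair {x, 29−x}, plus the 1 element whose complement lies outside the range.
The integers 15, …, 29 (15 of them) are such a set: any two sum to at least 15+16 = 31 > 29.
Any 16th integer completes one of the 14 pairs, so 16 choices force a sum of 29.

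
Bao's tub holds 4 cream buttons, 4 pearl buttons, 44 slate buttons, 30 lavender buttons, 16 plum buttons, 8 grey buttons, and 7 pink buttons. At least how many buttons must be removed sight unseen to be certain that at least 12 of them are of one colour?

Put each drawn button into a box by colour. The largest draw with every box below 12 takes min(count, 11) from each colour; colours with fewer than 11 contribute all they have.
Σ min(cᵢ, 11) = 4 + 4 + 11 + 11 + 11 + 8 + 7 = 56.
Draw number 56 + 1 = 57 must push one box to 12.

57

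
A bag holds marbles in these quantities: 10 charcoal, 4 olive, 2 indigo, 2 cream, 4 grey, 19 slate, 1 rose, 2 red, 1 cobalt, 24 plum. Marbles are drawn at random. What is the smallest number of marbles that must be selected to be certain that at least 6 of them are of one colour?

Pigeonhole: the 10 colours are the holes; the marbles drawn are the pigeons.
To avoid 6 of any one colour, the worst case takes at most 5 of each colour, or every marble of a colour that has fewer than 5.
That gives 5 + 4 + 2 + 2 + 4 + 5 + 1 + 2 + 1 + 5 = 31 marbles with no colour reaching 6.
The next marble forces some colour to 6, so 31 + 1 = 32.

32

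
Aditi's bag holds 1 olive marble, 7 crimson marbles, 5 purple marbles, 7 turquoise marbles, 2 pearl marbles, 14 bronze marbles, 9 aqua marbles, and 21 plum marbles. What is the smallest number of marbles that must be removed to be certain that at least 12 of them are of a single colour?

54

The 8 colours are the holes; the marbles drawn are the pigeons.
To avoid 12 of any one colour, the worst case takes at most 11 of each colour, or every marble of a colour that has fewer than 11.
That gives 1 + 7 + 5 + 7 + 2 + 11 + 9 + 11 = 53 marbles with no colour reaching 12.
The next marble forces some colour to 12, so 53 + 1 = 54.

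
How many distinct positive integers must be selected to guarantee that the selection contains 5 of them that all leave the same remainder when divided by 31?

Pigeonhole: the 31 residue classes mod 31 are the pigeonholes.
With 124 integers one could put 4 in each residue class and have no class reach 5.
The 125th integer pushes some class to 5, so 31·4 + 1 = 125.

125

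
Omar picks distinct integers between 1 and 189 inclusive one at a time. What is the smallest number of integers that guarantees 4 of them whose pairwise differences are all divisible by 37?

Integers whose pairwise differences are multiples of 37 are exactly those sharing a remainder mod 37. The 37 residue classes mod 37 are the pigeonholes.
With 111 integers one could put 3 in each residue class and have no class reach 4.
The 112th integer pushes some class to 4, so 37·3 + 1 = 112.

112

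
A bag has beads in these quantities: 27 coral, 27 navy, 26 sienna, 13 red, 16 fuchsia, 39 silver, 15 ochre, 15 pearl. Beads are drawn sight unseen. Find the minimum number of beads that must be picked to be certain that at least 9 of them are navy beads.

In the worst case for collecting navy beads, every non-navy bead comes out first.
There are 27 + 26 + 13 + 16 + 39 + 15 + 15 = 151 non-navy beads altogether.
After those, each further bead must be navy, so 151 + 9 = 160 draws guarantee 9 navy beads.

160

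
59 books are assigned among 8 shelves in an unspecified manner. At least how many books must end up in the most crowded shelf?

The 8 shelves are the holes and the 59 books are the pigeons.
If every shelf held at most 7 books, the total would be at most 8 × 7 = 56, which is less than 59.
So some shelf holds at least ⌈59/8⌉ = 8 books.

8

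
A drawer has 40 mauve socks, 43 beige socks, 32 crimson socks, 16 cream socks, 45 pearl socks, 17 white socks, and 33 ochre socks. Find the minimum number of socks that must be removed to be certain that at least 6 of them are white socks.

In the worst case for collecting white socks, every non-white sock comes out first.
There are 40 + 43 + 32 + 16 + 45 + 33 = 209 non-white socks altogether.
After those, each further sock must be white, so 209 + 6 = 215 draws guarantee 6 white socks.

215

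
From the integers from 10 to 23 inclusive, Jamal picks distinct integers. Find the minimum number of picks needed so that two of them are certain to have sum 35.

A set avoiding the sum 35 can contain at most one of each pair {x, 35−x}, plus the 2 elements whose complement lies outside the range.
The integers 10, …, 17 (8 of them) are such a set: any two sum to at least 10+11 = 21 and at most 16+17 = 33 < 35.
Pigeonhole: any 9th integer completes one of the 6 pairs, so 9 choices force a sum of 35.

9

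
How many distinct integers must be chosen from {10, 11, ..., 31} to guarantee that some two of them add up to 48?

16

Two chosen integers sum to 48 exactly when both halves of some pair {x, 48−x} with 17 ≤ x ≤ 48−x ≤ 31 are chosen — 7 such pairs.
The remaining 8 elements (those with no distinct partner in range) can never complete a 48-sum, so the worst case takes all of them and one from each pair: 8 + 7 = 15.
By the pigeonhole principle, the 16th integer has to be the second member of some pair, so 15 + 1 = 16.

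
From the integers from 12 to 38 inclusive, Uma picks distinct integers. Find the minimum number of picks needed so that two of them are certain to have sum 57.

18

Two chosen integers sum to 57 exactly when both halves of some pair {x, 57−x} with 19 ≤ x ≤ 57−x ≤ 38 are chosen — 10 such pairs.
The remaining 7 elements (those with no distinct partner in range) can never complete a 57-sum, so the worst case takes all of them and one from each pair: 7 + 10 = 17.
The 18th integer has to be the second member of some pair, so 17 + 1 = 18.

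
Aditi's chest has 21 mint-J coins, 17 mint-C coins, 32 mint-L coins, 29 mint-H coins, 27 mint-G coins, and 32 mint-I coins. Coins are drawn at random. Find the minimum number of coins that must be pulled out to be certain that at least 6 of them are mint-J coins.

In the worst case for collecting mint-J coins, every non-mint-J coin comes out first.
There are 17 + 32 + 29 + 27 + 32 = 137 non-mint-J coins altogether.
After those, each further coin must be mint-J, so 137 + 6 = 143 draws guarantee 6 mint-J coins.

143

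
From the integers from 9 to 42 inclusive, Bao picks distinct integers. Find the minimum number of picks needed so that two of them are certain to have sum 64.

A set avoiding the sum 64 can contain at most one of each pair {x, 64−x}, plus the 14 elements whose complement lies outside the range or equal to its own complement.
The integers 9, …, 32 (24 of them) are such a set: any two sum to at least 9+10 = 19 and at most 31+32 = 63 < 64.
Any 25th integer completes one of the 10 pairs, so 25 choices force a sum of 64.

25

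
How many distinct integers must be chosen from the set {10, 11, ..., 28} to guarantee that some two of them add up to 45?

14

Group the elements by complementary pair {x, 45−x}: {17,28}, {18,27}, {19,26}, …, giving 6 two-element pairs and 7 integers whose partner 45−x falls outside [10,28].
Treating each of those 13 groups as a pigeonhole, one can pick one integer per group — 13 integers — with no two summing to 45.
The 14th integer lands in an occupied pair, forcing a sum of 45.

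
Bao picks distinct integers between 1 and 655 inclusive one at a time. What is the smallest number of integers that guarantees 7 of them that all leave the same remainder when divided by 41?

Pigeonhole: the 41 residue classes mod 41 are the pigeonholes.
With 246 integers one could put 6 in each residue class and have no class reach 7.
The 247th integer pushes some class to 7, so 41·6 + 1 = 247.

247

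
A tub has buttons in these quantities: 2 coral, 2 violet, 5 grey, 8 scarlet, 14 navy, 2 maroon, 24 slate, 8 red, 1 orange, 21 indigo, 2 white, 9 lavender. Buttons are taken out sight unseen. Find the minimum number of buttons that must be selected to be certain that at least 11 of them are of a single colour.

70

The 12 colours are the holes; the buttons drawn are the pigeons.
To avoid 11 of any one colour, the worst case takes at most 10 of each colour, or every button of a colour that has fewer than 10.
That gives 2 + 2 + 5 + 8 + 10 + 2 + 10 + 8 + 1 + 10 + 2 + 9 = 69 buttons with no colour reaching 11.
The next button forces some colour to 11, so 69 + 1 = 70.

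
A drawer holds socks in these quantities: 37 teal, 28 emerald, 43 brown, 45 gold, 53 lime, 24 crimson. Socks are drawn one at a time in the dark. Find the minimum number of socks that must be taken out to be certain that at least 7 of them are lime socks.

In the worst case for collecting lime socks, every non-lime sock comes out first.
There are 37 + 28 + 43 + 45 + 24 = 177 non-lime socks altogether.
After those, each further sock must be lime, so 177 + 7 = 184 draws guarantee 7 lime socks.

184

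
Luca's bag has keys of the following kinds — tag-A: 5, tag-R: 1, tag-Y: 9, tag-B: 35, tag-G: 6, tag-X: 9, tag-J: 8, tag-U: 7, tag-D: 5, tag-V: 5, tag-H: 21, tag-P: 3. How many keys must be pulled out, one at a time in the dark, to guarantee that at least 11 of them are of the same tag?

79

Put each drawn key into a box by tag. The largest draw with every box below 11 takes min(count, 10) from each tag; tags with fewer than 10 contribute all they have.
Σ min(cᵢ, 10) = 5 + 1 + 9 + 10 + 6 + 9 + 8 + 7 + 5 + 5 + 10 + 3 = 78.
Draw number 78 + 1 = 79 must push one box to 11.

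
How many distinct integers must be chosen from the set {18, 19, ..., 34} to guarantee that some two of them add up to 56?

12

A set avoiding the sum 56 can contain at most one of each pair {x, 56−x}, plus the 5 elements whose complement lies outside the range or equal to its own complement.
The integers 18, …, 28 (11 of them) are such a set: any two sum to at least 18+19 = 37 and at most 27+28 = 55 < 56.
Any 12th integer completes one of the 6 pairs, so 12 choices force a sum of 56.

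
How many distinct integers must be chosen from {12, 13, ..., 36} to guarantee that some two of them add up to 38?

19

A set avoiding the sum 38 can contain at most one of each pair {x, 38−x}, plus the 11 elements whose complement lies outside the range or equal to its own complement.
The integers 19, …, 36 (18 of them) are such a set: any two sum to at least 19+20 = 39 > 38.
By the pigeonhole principle, any 19th integer completes one of the 7 pairs, so 19 choices force a sum of 38.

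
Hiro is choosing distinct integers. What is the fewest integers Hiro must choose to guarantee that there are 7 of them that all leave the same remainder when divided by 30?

The 30 residue classes mod 30 are the pigeonholes.
With 180 integers one could put 6 in each residue class and have no class reach 7.
The 181st integer pushes some class to 7, so 30·6 + 1 = 181.

181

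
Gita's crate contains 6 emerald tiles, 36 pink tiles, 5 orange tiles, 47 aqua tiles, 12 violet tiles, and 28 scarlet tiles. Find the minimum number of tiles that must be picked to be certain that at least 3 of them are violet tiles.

In the worst case for collecting violet tiles, every non-violet tile comes out first.
There are 6 + 36 + 5 + 47 + 28 = 122 non-violet tiles altogether.
After those, each further tile must be violet, so 122 + 3 = 125 draws guarantee 3 violet tiles.

125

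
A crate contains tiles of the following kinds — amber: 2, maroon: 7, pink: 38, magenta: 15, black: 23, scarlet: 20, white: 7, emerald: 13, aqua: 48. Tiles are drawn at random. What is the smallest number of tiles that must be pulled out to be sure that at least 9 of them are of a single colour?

Put each drawn tile into a box by colour. The largest draw with every box below 9 takes min(count, 8) from each colour; colours with fewer than 8 contribute all they have.
Σ min(cᵢ, 8) = 2 + 7 + 8 + 8 + 8 + 8 + 7 + 8 + 8 = 64.
Draw number 64 + 1 = 65 must push one box to 9.

65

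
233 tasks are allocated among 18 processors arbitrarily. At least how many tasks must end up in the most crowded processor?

13

The 18 processors are the holes and the 233 tasks are the pigeons.
If every processor held at most 12 tasks, the total would be at most 18 × 12 = 216, which is less than 233.
So some processor holds at least ⌈233/18⌉ = 13 tasks.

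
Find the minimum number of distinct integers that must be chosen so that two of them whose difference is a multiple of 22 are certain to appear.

23

Integers whose pairwise differences are multiples of 22 are exactly those sharing a remainder mod 22. By the pigeonhole principle, the 22 residue classes mod 22 are the pigeonholes.
With 22 integers one could put 1 in each residue class and have no class reach 2.
The 23rd integer pushes some class to 2, so 22·1 + 1 = 23.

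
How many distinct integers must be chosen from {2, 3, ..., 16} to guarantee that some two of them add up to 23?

11

Two chosen integers sum to 23 exactly when both halves of some pair {x, 23−x} with 7 ≤ x ≤ 23−x ≤ 16 are chosen — 5 such pairs.
The remaining 5 elements (those with no distinct partner in range) can never complete a 23-sum, so the worst case takes all of them and one from each pair: 5 + 5 = 10.
The 11th integer has to be the second member of some pair, so 10 + 1 = 11.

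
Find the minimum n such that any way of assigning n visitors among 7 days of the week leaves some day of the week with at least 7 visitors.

43

With 42 visitors one could put exactly 6 in each of the 7 days of the week, and no day of the week would reach 7.
Pigeonhole: one more visitor must land in a day of the week that already has 6, giving it 7.
So 7 × 6 + 1 = 43 visitors are required.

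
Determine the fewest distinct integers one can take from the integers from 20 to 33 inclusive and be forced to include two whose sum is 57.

10

Group the elements by complementary pair {x, 57−x}: {24,33}, {25,32}, {26,31}, …, giving 5 two-element pairs and 4 integers whose partner 57−x falls outside [20,33].
Pigeonhole: treating each of those 9 groups as a pigeonhole, one can pick one integer per group — 9 integers — with no two summing to 57.
The 10th integer lands in an occupied pair, forcing a sum of 57.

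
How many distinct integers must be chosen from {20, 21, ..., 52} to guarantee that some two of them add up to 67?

Two chosen integers sum to 67 exactly when both halves of some pair {x, 67−x} with 20 ≤ x ≤ 67−x ≤ 47 are chosen — 14 such pairs.
The remaining 5 elements (those with no distinct partner in range) can never complete a 67-sum, so the worst case takes all of them and one from each pair: 5 + 14 = 19.
The 20th integer has to be the second member of some pair, so 19 + 1 = 20.

20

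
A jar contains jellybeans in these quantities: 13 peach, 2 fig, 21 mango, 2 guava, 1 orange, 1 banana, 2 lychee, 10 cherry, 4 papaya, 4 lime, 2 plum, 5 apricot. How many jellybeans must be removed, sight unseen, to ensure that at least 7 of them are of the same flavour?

Put each drawn jellybean into a box by flavour. The largest draw with every box below 7 takes min(count, 6) from each flavour; flavours with fewer than 6 contribute all they have.
Σ min(cᵢ, 6) = 6 + 2 + 6 + 2 + 1 + 1 + 2 + 6 + 4 + 4 + 2 + 5 = 41.
Draw number 41 + 1 = 42 must push one box to 7.

42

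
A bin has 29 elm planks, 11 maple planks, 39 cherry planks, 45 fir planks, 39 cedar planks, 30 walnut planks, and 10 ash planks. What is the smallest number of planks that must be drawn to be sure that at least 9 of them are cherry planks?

In the worst case for collecting cherry planks, every non-cherry plank comes out first.
There are 29 + 11 + 45 + 39 + 30 + 10 = 164 non-cherry planks altogether.
After those, each further plank must be cherry, so 164 + 9 = 173 draws guarantee 9 cherry planks.

173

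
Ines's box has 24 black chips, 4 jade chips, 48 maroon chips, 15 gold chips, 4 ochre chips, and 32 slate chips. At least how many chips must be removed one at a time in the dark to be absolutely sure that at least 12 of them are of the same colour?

By pigeonhole, put each drawn chip into a box by colour. The largest draw with every box below 12 takes min(count, 11) from each colour; colours with fewer than 11 contribute all they have.
Σ min(cᵢ, 11) = 11 + 4 + 11 + 11 + 4 + 11 = 52.
Draw number 52 + 1 = 53 must push one box to 12.

53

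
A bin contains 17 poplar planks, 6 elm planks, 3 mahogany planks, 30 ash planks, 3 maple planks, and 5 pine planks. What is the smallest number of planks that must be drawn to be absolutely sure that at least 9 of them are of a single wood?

34

An adversary could hand out at most 8 planks per wood (4 woods run out sooner): 8 + 6 + 3 + 8 + 3 + 5 = 33 planks and still no wood has 9.
Pigeonhole: one more plank lands in a wood already at 8, so 34 draws are enough and 33 are not.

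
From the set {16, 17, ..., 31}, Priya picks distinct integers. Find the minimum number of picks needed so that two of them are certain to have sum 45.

Two chosen integers sum to 45 exactly when both halves of some pair {x, 45−x} with 16 ≤ x ≤ 45−x ≤ 29 are chosen — 7 such pairs.
The remaining 2 elements (those with no distinct partner in range) can never complete a 45-sum, so the worst case takes all of them and one from each pair: 2 + 7 = 9.
Pigeonhole: the 10th integer has to be the second member of some pair, so 9 + 1 = 10.

10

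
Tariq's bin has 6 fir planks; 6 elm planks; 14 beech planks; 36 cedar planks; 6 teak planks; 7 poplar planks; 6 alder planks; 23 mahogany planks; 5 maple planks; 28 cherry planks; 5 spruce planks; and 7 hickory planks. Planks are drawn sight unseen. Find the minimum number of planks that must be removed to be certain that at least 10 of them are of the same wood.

The 12 woods are the holes; the planks drawn are the pigeons.
To avoid 10 of any one wood, the worst case takes at most 9 of each wood, or every plank of a wood that has fewer than 9.
That gives 6 + 6 + 9 + 9 + 6 + 7 + 6 + 9 + 5 + 9 + 5 + 7 = 84 planks with no wood reaching 10.
The next plank forces some wood to 10, so 84 + 1 = 85.

85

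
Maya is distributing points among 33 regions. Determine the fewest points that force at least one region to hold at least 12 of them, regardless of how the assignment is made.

364

With 363 points one could put exactly 11 in each of the 33 regions, and no region would reach 12.
One more point must land in a region that already has 11, giving it 12.
So 33 × 11 + 1 = 364 points are required.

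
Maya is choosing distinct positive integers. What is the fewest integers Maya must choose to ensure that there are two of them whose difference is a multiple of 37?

Integers whose pairwise differences are multiples of 37 are exactly those sharing a remainder mod 37. The 37 residue classes mod 37 are the pigeonholes.
With 37 integers one could put 1 in each residue class and have no class reach 2.
The 38th integer pushes some class to 2, so 37·1 + 1 = 38.

38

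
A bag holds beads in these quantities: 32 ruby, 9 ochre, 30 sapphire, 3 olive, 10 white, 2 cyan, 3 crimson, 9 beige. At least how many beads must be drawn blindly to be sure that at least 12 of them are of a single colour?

59

Put each drawn bead into a box by colour. The largest draw with every box below 12 takes min(count, 11) from each colour; colours with fewer than 11 contribute all they have.
Σ min(cᵢ, 11) = 11 + 9 + 11 + 3 + 10 + 2 + 3 + 9 = 58.
Draw number 58 + 1 = 59 must push one box to 12.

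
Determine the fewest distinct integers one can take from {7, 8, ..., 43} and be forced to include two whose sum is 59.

24

Group the elements by complementary pair {x, 59−x}: {16,43}, {17,42}, {18,41}, …, giving 14 two-element pairs and 9 integers whose partner 59−x falls outside [7,43].
By pigeonhole, treating each of those 23 groups as a pigeonhole, one can pick one integer per group — 23 integers — with no two summing to 59.
The 24th integer lands in an occupied pair, forcing a sum of 59.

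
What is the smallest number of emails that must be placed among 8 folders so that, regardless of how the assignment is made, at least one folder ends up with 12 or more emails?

89

With 88 emails one could put exactly 11 in each of the 8 folders, and no folder would reach 12.
One more email must land in a folder that already has 11, giving it 12.
So 8 × 11 + 1 = 89 emails are required.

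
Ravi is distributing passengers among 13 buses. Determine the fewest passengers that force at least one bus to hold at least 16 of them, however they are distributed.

196

With 195 passengers one could put exactly 15 in each of the 13 buses, and no bus would reach 16.
One more passenger must land in a bus that already has 15, giving it 16.
So 13 × 15 + 1 = 196 passengers are required.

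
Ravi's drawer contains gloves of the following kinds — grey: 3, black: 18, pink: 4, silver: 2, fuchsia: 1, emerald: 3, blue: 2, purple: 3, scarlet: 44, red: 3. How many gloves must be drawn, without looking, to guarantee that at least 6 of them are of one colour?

32

Put each drawn glove into a box by colour. The largest draw with every box below 6 takes min(count, 5) from each colour; colours with fewer than 5 contribute all they have.
Σ min(cᵢ, 5) = 3 + 5 + 4 + 2 + 1 + 3 + 2 + 3 + 5 + 3 = 31.
Draw number 31 + 1 = 32 must push one box to 6.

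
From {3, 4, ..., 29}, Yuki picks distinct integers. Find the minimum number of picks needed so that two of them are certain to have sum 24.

Group the elements by complementary pair {x, 24−x}: {3,21}, {4,20}, {5,19}, …, giving 9 two-element pairs; the single value 12 (it cannot pair with itself since the integers are distinct); and 8 integers whose partner 24−x falls outside [3,29].
Pigeonhole: treating each of those 18 groups as a pigeonhole, one can pick one integer per group — 18 integers — with no two summing to 24.
The 19th integer lands in an occupied pair, forcing a sum of 24.

19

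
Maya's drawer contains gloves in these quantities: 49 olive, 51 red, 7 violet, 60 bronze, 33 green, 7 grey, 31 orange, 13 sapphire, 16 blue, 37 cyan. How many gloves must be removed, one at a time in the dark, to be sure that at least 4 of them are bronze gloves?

In the worst case for collecting bronze gloves, every non-bronze glove comes out first.
There are 49 + 51 + 7 + 33 + 7 + 31 + 13 + 16 + 37 = 244 non-bronze gloves altogether.
After those, each further glove must be bronze, so 244 + 4 = 248 draws guarantee 4 bronze gloves.

248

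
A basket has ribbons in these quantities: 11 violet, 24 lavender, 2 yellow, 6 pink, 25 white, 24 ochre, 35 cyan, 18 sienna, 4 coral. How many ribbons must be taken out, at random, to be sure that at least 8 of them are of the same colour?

55

An adversary could hand out at most 7 ribbons per colour (yellow, pink, coral run out sooner): 7 + 7 + 2 + 6 + 7 + 7 + 7 + 7 + 4 = 54 ribbons and still no colour has 8.
By the pigeonhole principle, one more ribbon lands in a colour already at 7, so 55 draws are enough and 54 are not.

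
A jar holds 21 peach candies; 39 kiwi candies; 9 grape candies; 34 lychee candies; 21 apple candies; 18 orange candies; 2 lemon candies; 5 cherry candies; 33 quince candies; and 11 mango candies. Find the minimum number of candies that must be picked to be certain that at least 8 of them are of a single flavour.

64

Put each drawn candy into a box by flavour. The largest draw with every box below 8 takes min(count, 7) from each flavour; flavours with fewer than 7 contribute all they have.
Σ min(cᵢ, 7) = 7 + 7 + 7 + 7 + 7 + 7 + 2 + 5 + 7 + 7 = 63.
Draw number 63 + 1 = 64 must push one box to 8.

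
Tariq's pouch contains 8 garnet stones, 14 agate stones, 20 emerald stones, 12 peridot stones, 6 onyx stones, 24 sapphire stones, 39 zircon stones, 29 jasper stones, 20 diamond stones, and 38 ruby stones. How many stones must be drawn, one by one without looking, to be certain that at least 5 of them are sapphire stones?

In the worst case for collecting sapphire stones, every non-sapphire stone comes out first.
There are 8 + 14 + 20 + 12 + 6 + 39 + 29 + 20 + 38 = 186 non-sapphire stones altogether.
After those, each further stone must be sapphire, so 186 + 5 = 191 draws guarantee 5 sapphire stones.

191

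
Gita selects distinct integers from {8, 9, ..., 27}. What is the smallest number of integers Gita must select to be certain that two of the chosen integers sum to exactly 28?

Group the elements by complementary pair {x, 28−x}: {8,20}, {9,19}, {10,18}, …, giving 6 two-element pairs, the single value 14 (it cannot pair with itself since the integers are distinct), and 7 integers whose partner 28−x falls outside [8,27].
Treating each of those 14 groups as a pigeonhole, one can pick one integer per group — 14 integers — with no two summing to 28.
The 15th integer lands in an occupied pair, forcing a sum of 28.

15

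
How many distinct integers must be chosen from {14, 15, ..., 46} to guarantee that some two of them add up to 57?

19

Two chosen integers sum to 57 exactly when both halves of some pair {x, 57−x} with 14 ≤ x ≤ 57−x ≤ 43 are chosen — 15 such pairs.
The remaining 3 elements (those with no distinct partner in range) can never complete a 57-sum, so the worst case takes all of them and one from each pair: 3 + 15 = 18.
The 19th integer has to be the second member of some pair, so 18 + 1 = 19.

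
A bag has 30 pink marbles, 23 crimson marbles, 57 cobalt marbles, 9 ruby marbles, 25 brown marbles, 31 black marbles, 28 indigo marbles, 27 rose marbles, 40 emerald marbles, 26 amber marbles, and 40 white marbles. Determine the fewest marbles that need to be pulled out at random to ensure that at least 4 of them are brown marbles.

315

In the worst case for collecting brown marbles, every non-brown marble comes out first.
There are 30 + 23 + 57 + 9 + 31 + 28 + 27 + 40 + 26 + 40 = 311 non-brown marbles altogether.
After those, each further marble must be brown, so 311 + 4 = 315 draws guarantee 4 brown marbles.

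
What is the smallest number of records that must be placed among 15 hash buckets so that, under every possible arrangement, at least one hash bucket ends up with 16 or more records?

226

With 225 records one could put exactly 15 in each of the 15 hash buckets, and no hash bucket would reach 16.
Pigeonhole: one more record must land in a hash bucket that already has 15, giving it 16.
So 15 × 15 + 1 = 226 records are required.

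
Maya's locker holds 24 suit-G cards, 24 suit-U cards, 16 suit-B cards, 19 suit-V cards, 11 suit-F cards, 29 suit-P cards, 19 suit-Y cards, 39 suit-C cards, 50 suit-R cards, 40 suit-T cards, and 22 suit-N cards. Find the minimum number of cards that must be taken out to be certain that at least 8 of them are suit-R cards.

251

In the worst case for collecting suit-R cards, every non-suit-R card comes out first.
There are 24 + 24 + 16 + 19 + 11 + 29 + 19 + 39 + 40 + 22 = 243 non-suit-R cards altogether.
After those, each further card must be suit-R, so 243 + 8 = 251 draws guarantee 8 suit-R cards.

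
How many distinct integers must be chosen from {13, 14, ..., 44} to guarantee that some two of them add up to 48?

Group the elements by complementary pair {x, 48−x}: {13,35}, {14,34}, {15,33}, …, giving 11 two-element pairs, the single value 24 (it cannot pair with itself since the integers are distinct), and 9 integers whose partner 48−x falls outside [13,44].
By the pigeonhole principle, treating each of those 21 groups as a pigeonhole, one can pick one integer per group — 21 integers — with no two summing to 48.
The 22nd integer lands in an occupied pair, forcing a sum of 48.

22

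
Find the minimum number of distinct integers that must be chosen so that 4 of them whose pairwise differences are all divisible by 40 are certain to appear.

121

Integers whose pairwise differences are multiples of 40 are exactly those sharing a remainder mod 40. By the pigeonhole principle, the 40 residue classes mod 40 are the pigeonholes.
With 120 integers one could put 3 in each residue class and have no class reach 4.
The 121st integer pushes some class to 4, so 40·3 + 1 = 121.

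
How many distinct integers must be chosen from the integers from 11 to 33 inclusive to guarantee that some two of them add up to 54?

Group the elements by complementary pair {x, 54−x}: {21,33}, {22,32}, {23,31}, …, giving 6 two-element pairs; the single value 27 (it cannot pair with itself since the integers are distinct); and 10 integers whose partner 54−x falls outside [11,33].
By the pigeonhole principle, treating each of those 17 groups as a pigeonhole, one can pick one integer per group — 17 integers — with no two summing to 54.
The 18th integer lands in an occupied pair, forcing a sum of 54.

18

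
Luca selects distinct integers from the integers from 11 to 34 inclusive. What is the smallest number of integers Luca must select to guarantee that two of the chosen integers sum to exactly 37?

17

Two chosen integers sum to 37 exactly when both halves of some pair {x, 37−x} with 11 ≤ x ≤ 37−x ≤ 26 are chosen — 8 such pairs.
The remaining 8 elements (those with no distinct partner in range) can never complete a 37-sum, so the worst case takes all of them and one from each pair: 8 + 8 = 16.
Pigeonhole: the 17th integer has to be the second member of some pair, so 16 + 1 = 17.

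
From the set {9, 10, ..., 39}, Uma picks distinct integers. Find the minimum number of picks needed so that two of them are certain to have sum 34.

Two chosen integers sum to 34 exactly when both halves of some pair {x, 34−x} with 9 ≤ x ≤ 34−x ≤ 25 are chosen — 8 such pairs.
The remaining 15 elements (those with no distinct partner in range) can never complete a 34-sum, so the worst case takes all of them and one from each pair: 15 + 8 = 23.
By pigeonhole, the 24th integer has to be the second member of some pair, so 23 + 1 = 24.

24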